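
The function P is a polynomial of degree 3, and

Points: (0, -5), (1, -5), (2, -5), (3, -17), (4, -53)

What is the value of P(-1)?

First differences: 0, 0, -12, -36. Second differences: 0, -12, -24. Third differences: -12, -12.
Level-3 differences are constant, so P has degree 3.
Fitting a degree-3 polynomial gives P(k) = -2k³ + 6k² - 4k - 5.
Then P(-1) = 7.

7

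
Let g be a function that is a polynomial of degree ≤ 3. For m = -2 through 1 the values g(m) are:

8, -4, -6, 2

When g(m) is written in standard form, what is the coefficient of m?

First differences: -12, -2, 8. Second differences: 10, 10.
Level-2 differences are constant, so g has degree 2.
Fitting a degree-2 polynomial gives g(m) = 5m² + 3m - 6.
The coefficient of m is 3.

3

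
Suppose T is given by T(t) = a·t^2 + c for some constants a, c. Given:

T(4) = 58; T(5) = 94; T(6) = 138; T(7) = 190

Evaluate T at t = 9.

From T(4) = 58 and T(5) = 94: 16a + c = 58 and 25a + c = 94.
Subtracting: 9a = 36, so a = 4; then c = 58 − 4·16 = -6.
So T(t) = 4t² − 6, and T(9) = 318.

318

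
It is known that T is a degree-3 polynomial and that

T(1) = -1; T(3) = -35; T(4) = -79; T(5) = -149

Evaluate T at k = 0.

Write T(k) = ak³ + bk² + ck + d; the 4 given values yield a linear system in the 4 coefficients.
Solving, T(k) = -k³ - k² + 1.
Then T(0) = 1.

1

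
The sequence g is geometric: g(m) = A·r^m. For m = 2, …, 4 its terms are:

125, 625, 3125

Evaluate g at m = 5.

15625

Consecutive ratio: 625/125 = 5, and 3125/625 = 5, so r = 5.
Then A·5^2 = 125 gives A = 5, and g(m) = 5·5^m.
g(5) = 5·5^5 = 15625.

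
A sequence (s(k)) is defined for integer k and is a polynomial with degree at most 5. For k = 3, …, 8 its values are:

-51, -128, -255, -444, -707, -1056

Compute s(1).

1

First differences: -77, -127, -189, -263, -349. Second differences: -50, -62, -74, -86. Third differences: -12, -12, -12.
Level-3 differences are constant, so s has degree 3.
Fitting a degree-3 polynomial gives s(k) = -2k³ - k² + 4k.
Then s(1) = 1.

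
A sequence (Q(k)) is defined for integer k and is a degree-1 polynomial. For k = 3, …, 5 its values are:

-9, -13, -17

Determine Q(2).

Write Q(k) = ak + b; the 3 given values yield a linear system in the 2 coefficients.
Solving, Q(k) = -4k + 3.
Then Q(2) = -5.

-5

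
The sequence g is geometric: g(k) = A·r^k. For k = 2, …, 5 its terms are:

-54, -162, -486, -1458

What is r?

3

Consecutive ratio: -162/(-54) = 3, and -486/(-162) = 3, so r = 3.
Then A·3^2 = -54 gives A = -6, and g(k) = -6·3^k.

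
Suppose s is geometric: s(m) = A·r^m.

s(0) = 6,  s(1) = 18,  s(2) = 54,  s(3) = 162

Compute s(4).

Consecutive ratio: 18/6 = 3, and 54/18 = 3, so r = 3.
Then A·3^0 = 6 gives A = 6, and s(m) = 6·3^m.
s(4) = 6·3^4 = 486.

486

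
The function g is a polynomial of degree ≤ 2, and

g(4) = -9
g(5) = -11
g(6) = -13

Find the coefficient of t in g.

First differences: -2, -2.
Level-1 differences are constant, so g has degree 1.
Fitting a degree-1 polynomial gives g(t) = -2t - 1.
The coefficient of t is -2.

-2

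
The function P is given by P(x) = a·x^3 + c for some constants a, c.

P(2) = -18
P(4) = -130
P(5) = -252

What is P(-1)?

From P(2) = -18 and P(4) = -130: 8a + c = -18 and 64a + c = -130.
Subtracting: 56a = -112, so a = -2; then c = -18 − (-2)·8 = -2.
So P(x) = -2x³ − 2, and P(-1) = 0.

0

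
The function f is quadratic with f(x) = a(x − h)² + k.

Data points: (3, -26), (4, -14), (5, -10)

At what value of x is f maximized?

First differences 12, 4; second difference -8 = 2a, so a = -4.
Expanding, the x-coefficient is −2ah = 8h; matching it to the data gives h = 5, and then k = -10.
So f(x) = -4(x − 5)² − 10.
Hence h = 5.

5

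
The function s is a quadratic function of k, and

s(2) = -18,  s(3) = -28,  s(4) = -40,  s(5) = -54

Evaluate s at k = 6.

Write s(k) = ak² + bk + c; the 4 given values yield a linear system in the 3 coefficients.
Solving, s(k) = -k² - 5k - 4.
Then s(6) = -70.

-70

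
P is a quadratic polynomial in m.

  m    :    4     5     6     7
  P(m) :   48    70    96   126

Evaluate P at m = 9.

198

Write P(m) = am² + bm + c; the 4 given values yield a linear system in the 3 coefficients.
Solving, P(m) = 2m² + 4m.
Then P(9) = 198.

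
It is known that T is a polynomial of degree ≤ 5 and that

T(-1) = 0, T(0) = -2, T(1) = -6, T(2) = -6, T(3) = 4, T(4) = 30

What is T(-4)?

-66

Write T(n) = an^5 + bn^4 + cn³ + dn² + en + p; the 6 given values yield a linear system in the 6 coefficients.
Solving, the top 2 coefficients vanish, and T(n) = n³ - n² - 4n - 2.
Then T(-4) = -66.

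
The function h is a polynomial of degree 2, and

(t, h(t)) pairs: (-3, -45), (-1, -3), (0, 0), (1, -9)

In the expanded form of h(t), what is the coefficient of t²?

Write h(t) = at² + bt + c; the 4 given values yield a linear system in the 3 coefficients.
Solving, h(t) = -6t² - 3t.
The coefficient of t² is -6.

-6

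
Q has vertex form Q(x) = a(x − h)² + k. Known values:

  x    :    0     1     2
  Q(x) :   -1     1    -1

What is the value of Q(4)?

-17

First differences 2, -2; second difference -4 = 2a, so a = -2.
Expanding, the x-coefficient is −2ah = 4h; matching it to the data gives h = 1, and then k = 1.
So Q(x) = -2(x − 1)² + 1.
Q(4) = -2·3² + 1 = -17.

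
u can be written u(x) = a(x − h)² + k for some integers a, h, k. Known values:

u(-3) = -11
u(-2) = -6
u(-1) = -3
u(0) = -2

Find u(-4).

-18

First differences 5, 3, 1; second difference -2 = 2a, so a = -1.
Expanding, the x-coefficient is −2ah = 2h; matching it to the data gives h = 0, and then k = -2.
So u(x) = -1(x + 0)² − 2.
u(-4) = -1·(-4)² − 2 = -18.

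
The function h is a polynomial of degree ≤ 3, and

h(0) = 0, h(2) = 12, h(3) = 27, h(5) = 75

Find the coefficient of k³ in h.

0

Write h(k) = ak³ + bk² + ck + d; the 4 given values yield a linear system in the 4 coefficients.
Solving, the leading coefficient vanishes, and h(k) = 3k².
The coefficient of k³ is 0.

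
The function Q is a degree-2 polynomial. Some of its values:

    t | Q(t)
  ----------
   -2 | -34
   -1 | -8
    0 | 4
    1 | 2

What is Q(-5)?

-196

First differences: 26, 12, -2. Second differences: -14, -14.
Level-2 differences are constant, so Q has degree 2.
Fitting a degree-2 polynomial gives Q(t) = -7t² + 5t + 4.
Then Q(-5) = -196.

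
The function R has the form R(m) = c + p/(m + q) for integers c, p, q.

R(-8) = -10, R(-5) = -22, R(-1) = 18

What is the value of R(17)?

0

(R(m) − c)(m + q) = p for each data point; the three points give a linear system in c and q, then p follows.
Solving: c = -2, q = 3, p = 40, so R(m) = -2 + 40/(m + 3).
Then R(17) = -2 + 40/20 = 0.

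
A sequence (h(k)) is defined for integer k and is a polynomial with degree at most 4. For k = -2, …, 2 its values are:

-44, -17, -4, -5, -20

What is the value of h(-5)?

Write h(k) = ak^4 + bk³ + ck² + dk + e; the 5 given values yield a linear system in the 5 coefficients.
Solving, the top 2 coefficients vanish, and h(k) = -7k² + 6k - 4.
Then h(-5) = -209.

-209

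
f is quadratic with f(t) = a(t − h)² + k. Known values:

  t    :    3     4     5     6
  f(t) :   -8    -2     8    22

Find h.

2

First differences 6, 10, 14; second difference 4 = 2a, so a = 2.
Expanding, the t-coefficient is −2ah = -4h; matching it to the data gives h = 2, and then k = -10.
So f(t) = 2(t − 2)² − 10.
Hence h = 2.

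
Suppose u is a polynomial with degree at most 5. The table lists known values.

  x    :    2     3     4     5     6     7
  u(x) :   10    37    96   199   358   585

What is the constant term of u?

4

Write u(x) = ax^5 + bx^4 + cx³ + dx² + ex + p; the 6 given values yield a linear system in the 6 coefficients.
Solving, the top 2 coefficients vanish, and u(x) = 2x³ - 2x² - x + 4.
The constant term is u(0) = 4.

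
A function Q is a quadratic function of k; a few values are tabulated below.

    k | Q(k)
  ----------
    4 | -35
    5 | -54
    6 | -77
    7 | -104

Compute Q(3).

First differences: -19, -23, -27. Second differences: -4, -4.
Level-2 differences are constant, so Q has degree 2.
Fitting a degree-2 polynomial gives Q(k) = -2k² - k + 1.
Then Q(3) = -20.

-20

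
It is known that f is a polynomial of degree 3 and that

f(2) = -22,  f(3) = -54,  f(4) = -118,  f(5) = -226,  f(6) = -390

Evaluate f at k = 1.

-10

First differences: -32, -64, -108, -164. Second differences: -32, -44, -56. Third differences: -12, -12.
Level-3 differences are constant, so f has degree 3.
Fitting a degree-3 polynomial gives f(k) = -2k³ + 2k² - 4k - 6.
Then f(1) = -10.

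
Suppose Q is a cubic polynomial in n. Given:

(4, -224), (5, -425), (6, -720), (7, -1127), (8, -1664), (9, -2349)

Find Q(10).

Write Q(n) = an³ + bn² + cn + d; the 6 given values yield a linear system in the 4 coefficients.
Solving, Q(n) = -3n³ - 2n².
Then Q(10) = -3200.

-3200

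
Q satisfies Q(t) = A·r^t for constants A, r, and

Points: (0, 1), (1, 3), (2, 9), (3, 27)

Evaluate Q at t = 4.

Consecutive ratio: 3/1 = 3, and 9/3 = 3, so r = 3.
Then A·3^0 = 1 gives A = 1, and Q(t) = 1·3^t.
Q(4) = 1·3^4 = 81.

81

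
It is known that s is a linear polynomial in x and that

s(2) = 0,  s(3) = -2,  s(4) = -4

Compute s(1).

2

First differences: -2, -2.
Level-1 differences are constant, so s has degree 1.
Fitting a degree-1 polynomial gives s(x) = -2x + 4.
Then s(1) = 2.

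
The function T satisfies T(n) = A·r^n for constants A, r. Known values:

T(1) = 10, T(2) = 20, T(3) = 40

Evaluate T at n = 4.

Consecutive ratio: 20/10 = 2, and 40/20 = 2, so r = 2.
Then A·2^1 = 10 gives A = 5, and T(n) = 5·2^n.
T(4) = 5·2^4 = 80.

80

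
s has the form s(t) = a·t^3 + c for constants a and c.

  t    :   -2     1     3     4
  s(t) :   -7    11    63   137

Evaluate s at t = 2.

25

From s(-2) = -7 and s(1) = 11: -8a + c = -7 and 1a + c = 11.
Subtracting: 9a = 18, so a = 2; then c = -7 − 2·(-8) = 9.
So s(t) = 2t³ + 9, and s(2) = 25.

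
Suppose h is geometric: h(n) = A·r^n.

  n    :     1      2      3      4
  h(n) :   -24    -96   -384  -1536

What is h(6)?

Consecutive ratio: -96/(-24) = 4, and -384/(-96) = 4, so r = 4.
Then A·4^1 = -24 gives A = -6, and h(n) = -6·4^n.
h(6) = -6·4^6 = -24576.

-24576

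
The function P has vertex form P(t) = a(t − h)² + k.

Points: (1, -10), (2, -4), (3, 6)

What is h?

0

First differences 6, 10; second difference 4 = 2a, so a = 2.
Expanding, the t-coefficient is −2ah = -4h; matching it to the data gives h = 0, and then k = -12.
So P(t) = 2(t + 0)² − 12.
Hence h = 0.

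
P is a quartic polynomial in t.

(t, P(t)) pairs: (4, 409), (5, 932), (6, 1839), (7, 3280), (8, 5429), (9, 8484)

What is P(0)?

-3

First differences: 523, 907, 1441, 2149, 3055. Second differences: 384, 534, 708, 906. Third differences: 150, 174, 198. Fourth differences: 24, 24.
Level-4 differences are constant, so P has degree 4.
Fitting a degree-4 polynomial gives P(t) = t^4 + 3t³ - 4t² + 7t - 3.
The constant term is P(0) = -3.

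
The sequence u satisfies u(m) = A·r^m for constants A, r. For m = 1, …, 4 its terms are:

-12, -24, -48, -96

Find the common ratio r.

2

Consecutive ratio: -24/(-12) = 2, and -48/(-24) = 2, so r = 2.
Then A·2^1 = -12 gives A = -6, and u(m) = -6·2^m.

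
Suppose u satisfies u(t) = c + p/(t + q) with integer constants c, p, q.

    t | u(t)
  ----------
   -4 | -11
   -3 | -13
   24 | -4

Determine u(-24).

(u(t) − c)(t + q) = p for each data point; the three points give a linear system in c and q, then p follows.
Solving: c = -5, q = 0, p = 24, so u(t) = -5 + 24/(t + 0).
Then u(-24) = -5 + 24/(-24) = -6.

-6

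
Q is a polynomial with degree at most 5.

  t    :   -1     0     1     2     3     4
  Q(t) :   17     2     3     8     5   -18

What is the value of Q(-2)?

First differences: -15, 1, 5, -3, -23. Second differences: 16, 4, -8, -20. Third differences: -12, -12, -12.
Level-3 differences are constant, so Q has degree 3.
Fitting a degree-3 polynomial gives Q(t) = -2t³ + 8t² - 5t + 2.
Then Q(-2) = 60.

60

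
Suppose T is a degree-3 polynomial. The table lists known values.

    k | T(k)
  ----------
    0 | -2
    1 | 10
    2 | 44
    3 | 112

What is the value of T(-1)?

-4

Write T(k) = ak³ + bk² + ck + d; the 4 given values yield a linear system in the 4 coefficients.
Solving, T(k) = 2k³ + 5k² + 5k - 2.
Then T(-1) = -4.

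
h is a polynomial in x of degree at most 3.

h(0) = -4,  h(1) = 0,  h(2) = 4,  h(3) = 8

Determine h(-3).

First differences: 4, 4, 4.
Level-1 differences are constant, so h has degree 1.
Fitting a degree-1 polynomial gives h(x) = 4x - 4.
Then h(-3) = -16.

-16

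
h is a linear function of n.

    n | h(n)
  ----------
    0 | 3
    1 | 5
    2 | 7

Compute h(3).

First differences: 2, 2.
Level-1 differences are constant, so h has degree 1.
Fitting a degree-1 polynomial gives h(n) = 2n + 3.
Then h(3) = 9.

9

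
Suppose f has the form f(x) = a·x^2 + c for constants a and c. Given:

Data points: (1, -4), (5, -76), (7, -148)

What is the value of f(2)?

-13

From f(1) = -4 and f(5) = -76: 1a + c = -4 and 25a + c = -76.
Subtracting: 24a = -72, so a = -3; then c = -4 − (-3)·1 = -1.
So f(x) = -3x² − 1, and f(2) = -13.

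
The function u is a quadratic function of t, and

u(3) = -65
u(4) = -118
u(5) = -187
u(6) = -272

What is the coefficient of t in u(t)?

3

First differences: -53, -69, -85. Second differences: -16, -16.
Level-2 differences are constant, so u has degree 2.
Fitting a degree-2 polynomial gives u(t) = -8t² + 3t - 2.
The coefficient of t is 3.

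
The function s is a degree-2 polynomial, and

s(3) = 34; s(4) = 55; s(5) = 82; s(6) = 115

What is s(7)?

154

First differences: 21, 27, 33. Second differences: 6, 6.
Level-2 differences are constant, so s has degree 2.
Extending the table by one column gives the next first difference 39, so s(7) = 115 + 39 = 154.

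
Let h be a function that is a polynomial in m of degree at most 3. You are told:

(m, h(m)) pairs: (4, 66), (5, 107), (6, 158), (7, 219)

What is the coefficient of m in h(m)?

First differences: 41, 51, 61. Second differences: 10, 10.
Level-2 differences are constant, so h has degree 2.
Fitting a degree-2 polynomial gives h(m) = 5m² - 4m + 2.
The coefficient of m is -4.

-4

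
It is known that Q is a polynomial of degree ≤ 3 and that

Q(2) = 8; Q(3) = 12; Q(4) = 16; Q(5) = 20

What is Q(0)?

0

Write Q(n) = an³ + bn² + cn + d; the 4 given values yield a linear system in the 4 coefficients.
Solving, the top 2 coefficients vanish, and Q(n) = 4n.
Then Q(0) = 0.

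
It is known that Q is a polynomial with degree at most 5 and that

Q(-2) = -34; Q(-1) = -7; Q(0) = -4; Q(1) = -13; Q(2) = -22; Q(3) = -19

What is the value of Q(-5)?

First differences: 27, 3, -9, -9, 3. Second differences: -24, -12, 0, 12. Third differences: 12, 12, 12.
Level-3 differences are constant, so Q has degree 3.
Fitting a degree-3 polynomial gives Q(t) = 2t³ - 6t² - 5t - 4.
Then Q(-5) = -379.

-379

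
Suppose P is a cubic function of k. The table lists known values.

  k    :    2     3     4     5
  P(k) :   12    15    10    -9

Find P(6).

Write P(k) = ak³ + bk² + ck + d; the 4 given values yield a linear system in the 4 coefficients.
Solving, P(k) = -k³ + 5k² - 3k + 6.
Then P(6) = -48.

-48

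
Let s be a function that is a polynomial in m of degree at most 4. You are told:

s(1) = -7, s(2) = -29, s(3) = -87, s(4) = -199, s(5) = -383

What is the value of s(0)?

-3

First differences: -22, -58, -112, -184. Second differences: -36, -54, -72. Third differences: -18, -18.
Level-3 differences are constant, so s has degree 3.
Fitting a degree-3 polynomial gives s(m) = -3m³ - m - 3.
Then s(0) = -3.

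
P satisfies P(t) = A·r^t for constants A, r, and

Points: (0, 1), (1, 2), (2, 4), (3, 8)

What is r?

2

Consecutive ratio: 2/1 = 2, and 4/2 = 2, so r = 2.
Then A·2^0 = 1 gives A = 1, and P(t) = 1·2^t.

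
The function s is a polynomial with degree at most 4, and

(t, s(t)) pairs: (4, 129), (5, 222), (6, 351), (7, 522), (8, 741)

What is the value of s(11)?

1746

First differences: 93, 129, 171, 219. Second differences: 36, 42, 48. Third differences: 6, 6.
Level-3 differences are constant, so s has degree 3.
Fitting a degree-3 polynomial gives s(t) = t³ + 3t² + 5t - 3.
Then s(11) = 1746.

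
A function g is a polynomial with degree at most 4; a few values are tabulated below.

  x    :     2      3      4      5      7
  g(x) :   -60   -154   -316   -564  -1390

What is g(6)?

-916

Write g(x) = ax^4 + bx³ + cx² + dx + e; the 5 given values yield a linear system in the 5 coefficients.
Solving, the leading coefficient vanishes, and g(x) = -3x³ - 7x² - 2x - 4.
Then g(6) = -916.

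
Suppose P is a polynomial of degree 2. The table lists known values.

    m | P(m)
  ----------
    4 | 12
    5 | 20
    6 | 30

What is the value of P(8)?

56

Write P(m) = am² + bm + c; the 3 given values yield a linear system in the 3 coefficients.
Solving, P(m) = m² - m.
Then P(8) = 56.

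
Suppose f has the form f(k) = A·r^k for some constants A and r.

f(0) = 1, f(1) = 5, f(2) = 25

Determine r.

Consecutive ratio: 5/1 = 5, and 25/5 = 5, so r = 5.
Then A·5^0 = 1 gives A = 1, and f(k) = 1·5^k.

5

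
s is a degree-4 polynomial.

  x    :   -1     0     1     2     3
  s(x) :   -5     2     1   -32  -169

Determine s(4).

Write s(x) = ax^4 + bx³ + cx² + dx + e; the 5 given values yield a linear system in the 5 coefficients.
Solving, s(x) = -2x^4 - 2x² + 3x + 2.
Then s(4) = -530.

-530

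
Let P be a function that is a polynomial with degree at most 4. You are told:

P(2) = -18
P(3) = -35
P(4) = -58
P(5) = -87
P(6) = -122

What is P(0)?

-2

First differences: -17, -23, -29, -35. Second differences: -6, -6, -6.
Level-2 differences are constant, so P has degree 2.
Fitting a degree-2 polynomial gives P(k) = -3k² - 2k - 2.
The constant term is P(0) = -2.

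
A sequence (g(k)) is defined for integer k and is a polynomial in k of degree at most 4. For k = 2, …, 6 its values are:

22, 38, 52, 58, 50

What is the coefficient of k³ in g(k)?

First differences: 16, 14, 6, -8. Second differences: -2, -8, -14. Third differences: -6, -6.
Level-3 differences are constant, so g has degree 3.
Fitting a degree-3 polynomial gives g(k) = -k³ + 8k² - 5k + 8.
The coefficient of k³ is -1.

-1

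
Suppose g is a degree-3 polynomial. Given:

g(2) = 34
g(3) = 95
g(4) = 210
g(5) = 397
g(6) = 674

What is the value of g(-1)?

-5

First differences: 61, 115, 187, 277. Second differences: 54, 72, 90. Third differences: 18, 18.
Level-3 differences are constant, so g has degree 3.
Fitting a degree-3 polynomial gives g(x) = 3x³ + 4x + 2.
Then g(-1) = -5.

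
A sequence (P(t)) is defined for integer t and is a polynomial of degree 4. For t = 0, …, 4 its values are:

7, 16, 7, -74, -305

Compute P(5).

-788

Write P(t) = at^4 + bt³ + ct² + dt + e; the 5 given values yield a linear system in the 5 coefficients.
Solving, P(t) = -t^4 - 3t³ + 7t² + 6t + 7.
Then P(5) = -788.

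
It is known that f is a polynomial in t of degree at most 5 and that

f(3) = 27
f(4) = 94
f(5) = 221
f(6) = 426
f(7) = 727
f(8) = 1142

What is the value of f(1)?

1

Write f(t) = at^5 + bt^4 + ct³ + dt² + et + p; the 6 given values yield a linear system in the 6 coefficients.
Solving, the top 2 coefficients vanish, and f(t) = 3t³ - 6t² - 2t + 6.
Then f(1) = 1.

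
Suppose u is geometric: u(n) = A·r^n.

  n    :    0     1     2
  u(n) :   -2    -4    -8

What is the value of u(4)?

-32

Consecutive ratio: -4/(-2) = 2, and -8/(-4) = 2, so r = 2.
Then A·2^0 = -2 gives A = -2, and u(n) = -2·2^n.
u(4) = -2·2^4 = -32.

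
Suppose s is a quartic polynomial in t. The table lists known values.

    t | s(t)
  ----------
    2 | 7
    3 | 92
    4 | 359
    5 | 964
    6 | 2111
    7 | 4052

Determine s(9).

First differences: 85, 267, 605, 1147, 1941. Second differences: 182, 338, 542, 794. Third differences: 156, 204, 252. Fourth differences: 48, 48.
Level-4 differences are constant, so s has degree 4.
Fitting a degree-4 polynomial gives s(t) = 2t^4 - 2t³ - t² - 2t - 1.
Then s(9) = 11564.

11564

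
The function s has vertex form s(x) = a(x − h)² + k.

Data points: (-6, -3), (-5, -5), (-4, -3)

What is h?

First differences -2, 2; second difference 4 = 2a, so a = 2.
Expanding, the x-coefficient is −2ah = -4h; matching it to the data gives h = -5, and then k = -5.
So s(x) = 2(x + 5)² − 5.
Hence h = -5.

-5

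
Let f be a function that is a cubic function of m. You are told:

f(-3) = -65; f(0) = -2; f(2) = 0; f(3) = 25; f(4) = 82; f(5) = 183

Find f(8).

870

Write f(m) = am³ + bm² + cm + d; the 6 given values yield a linear system in the 4 coefficients.
Solving, f(m) = 2m³ - 2m² - 3m - 2.
Then f(8) = 870.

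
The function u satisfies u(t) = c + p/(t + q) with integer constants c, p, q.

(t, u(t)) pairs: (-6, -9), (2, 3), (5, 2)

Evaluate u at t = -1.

6

(u(t) − c)(t + q) = p for each data point; the three points give a linear system in c and q, then p follows.
Solving: c = 0, q = 4, p = 18, so u(t) = 18/(t + 4).
Then u(-1) = 0 + 18/3 = 6.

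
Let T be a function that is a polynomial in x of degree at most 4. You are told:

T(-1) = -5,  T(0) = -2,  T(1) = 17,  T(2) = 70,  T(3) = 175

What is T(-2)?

First differences: 3, 19, 53, 105. Second differences: 16, 34, 52. Third differences: 18, 18.
Level-3 differences are constant, so T has degree 3.
Fitting a degree-3 polynomial gives T(x) = 3x³ + 8x² + 8x - 2.
Then T(-2) = -10.

-10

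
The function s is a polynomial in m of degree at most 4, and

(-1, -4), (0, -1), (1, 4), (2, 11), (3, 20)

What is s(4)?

Write s(m) = am^4 + bm³ + cm² + dm + e; the 5 given values yield a linear system in the 5 coefficients.
Solving, the top 2 coefficients vanish, and s(m) = m² + 4m - 1.
Then s(4) = 31.

31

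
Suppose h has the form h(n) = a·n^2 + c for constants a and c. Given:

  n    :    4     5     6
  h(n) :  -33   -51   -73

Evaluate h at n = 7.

From h(4) = -33 and h(5) = -51: 16a + c = -33 and 25a + c = -51.
Subtracting: 9a = -18, so a = -2; then c = -33 − (-2)·16 = -1.
So h(n) = -2n² − 1, and h(7) = -99.

-99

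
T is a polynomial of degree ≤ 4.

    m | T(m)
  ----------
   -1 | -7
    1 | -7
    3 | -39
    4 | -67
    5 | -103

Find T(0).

Write T(m) = am^4 + bm³ + cm² + dm + e; the 5 given values yield a linear system in the 5 coefficients.
Solving, the top 2 coefficients vanish, and T(m) = -4m² - 3.
Then T(0) = -3.

-3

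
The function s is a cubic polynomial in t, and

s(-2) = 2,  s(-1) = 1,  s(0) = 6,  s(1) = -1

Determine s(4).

-274

Write s(t) = at³ + bt² + ct + d; the 4 given values yield a linear system in the 4 coefficients.
Solving, s(t) = -3t³ - 6t² + 2t + 6.
Then s(4) = -274.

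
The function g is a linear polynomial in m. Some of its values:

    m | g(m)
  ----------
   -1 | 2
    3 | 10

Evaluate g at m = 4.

12

Write g(m) = am + b; the 2 given values yield a linear system in the 2 coefficients.
Solving, g(m) = 2m + 4.
Then g(4) = 12.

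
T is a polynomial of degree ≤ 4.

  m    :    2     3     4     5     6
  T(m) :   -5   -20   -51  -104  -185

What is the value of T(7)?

First differences: -15, -31, -53, -81. Second differences: -16, -22, -28. Third differences: -6, -6.
Level-3 differences are constant, so T has degree 3.
Fitting a degree-3 polynomial gives T(m) = -m³ + m² - m + 1.
Then T(7) = -300.

-300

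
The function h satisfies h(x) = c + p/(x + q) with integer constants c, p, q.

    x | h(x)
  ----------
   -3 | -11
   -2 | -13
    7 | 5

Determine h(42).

(h(x) − c)(x + q) = p for each data point; the three points give a linear system in c and q, then p follows.
Solving: c = -3, q = -2, p = 40, so h(x) = -3 + 40/(x − 2).
Then h(42) = -3 + 40/40 = -2.

-2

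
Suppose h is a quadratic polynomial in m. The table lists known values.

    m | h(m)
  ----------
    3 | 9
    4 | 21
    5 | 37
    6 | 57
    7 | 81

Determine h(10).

177

First differences: 12, 16, 20, 24. Second differences: 4, 4, 4.
Level-2 differences are constant, so h has degree 2.
Fitting a degree-2 polynomial gives h(m) = 2m² - 2m - 3.
Then h(10) = 177.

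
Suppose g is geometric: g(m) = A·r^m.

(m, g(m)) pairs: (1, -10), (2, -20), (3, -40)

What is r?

2

Consecutive ratio: -20/(-10) = 2, and -40/(-20) = 2, so r = 2.
Then A·2^1 = -10 gives A = -5, and g(m) = -5·2^m.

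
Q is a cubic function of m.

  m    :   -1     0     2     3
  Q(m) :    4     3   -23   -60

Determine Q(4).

-121

Write Q(m) = am³ + bm² + cm + d; the 4 given values yield a linear system in the 4 coefficients.
Solving, Q(m) = -m³ - 3m² - 3m + 3.
Then Q(4) = -121.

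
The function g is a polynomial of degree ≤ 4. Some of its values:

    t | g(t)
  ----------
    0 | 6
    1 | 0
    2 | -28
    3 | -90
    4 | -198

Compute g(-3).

First differences: -6, -28, -62, -108. Second differences: -22, -34, -46. Third differences: -12, -12.
Level-3 differences are constant, so g has degree 3.
Fitting a degree-3 polynomial gives g(t) = -2t³ - 5t² + t + 6.
Then g(-3) = 12.

12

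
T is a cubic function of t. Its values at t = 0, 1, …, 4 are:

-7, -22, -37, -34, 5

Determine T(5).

98

First differences: -15, -15, 3, 39. Second differences: 0, 18, 36. Third differences: 18, 18.
Level-3 differences are constant, so T has degree 3.
Fitting a degree-3 polynomial gives T(t) = 3t³ - 9t² - 9t - 7.
Then T(5) = 98.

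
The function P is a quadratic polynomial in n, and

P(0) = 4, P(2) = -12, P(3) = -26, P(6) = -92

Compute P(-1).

6

Write P(n) = an² + bn + c; the 4 given values yield a linear system in the 3 coefficients.
Solving, P(n) = -2n² - 4n + 4.
Then P(-1) = 6.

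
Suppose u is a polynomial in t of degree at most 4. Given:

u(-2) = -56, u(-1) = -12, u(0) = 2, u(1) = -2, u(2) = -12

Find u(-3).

First differences: 44, 14, -4, -10. Second differences: -30, -18, -6. Third differences: 12, 12.
Level-3 differences are constant, so u has degree 3.
Fitting a degree-3 polynomial gives u(t) = 2t³ - 9t² + 3t + 2.
Then u(-3) = -142.

-142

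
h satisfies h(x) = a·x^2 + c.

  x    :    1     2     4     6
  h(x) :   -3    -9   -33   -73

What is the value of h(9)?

From h(1) = -3 and h(2) = -9: 1a + c = -3 and 4a + c = -9.
Subtracting: 3a = -6, so a = -2; then c = -3 − (-2)·1 = -1.
So h(x) = -2x² − 1, and h(9) = -163.

-163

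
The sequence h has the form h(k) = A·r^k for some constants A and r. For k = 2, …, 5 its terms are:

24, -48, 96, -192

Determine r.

Consecutive ratio: -48/24 = -2, and 96/(-48) = -2, so r = -2.
Then A·(-2)^2 = 24 gives A = 6, and h(k) = 6·(-2)^k.

-2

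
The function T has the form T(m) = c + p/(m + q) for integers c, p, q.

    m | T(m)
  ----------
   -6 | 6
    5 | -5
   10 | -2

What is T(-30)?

(T(m) − c)(m + q) = p for each data point; the three points give a linear system in c and q, then p follows.
Solving: c = 1, q = 0, p = -30, so T(m) = 1 − 30/(m + 0).
Then T(-30) = 1 − 30/(-30) = 2.

2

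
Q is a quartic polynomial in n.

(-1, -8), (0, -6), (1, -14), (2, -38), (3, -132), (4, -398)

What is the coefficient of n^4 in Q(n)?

-2

First differences: 2, -8, -24, -94, -266. Second differences: -10, -16, -70, -172. Third differences: -6, -54, -102. Fourth differences: -48, -48.
Level-4 differences are constant, so Q has degree 4.
Fitting a degree-4 polynomial gives Q(n) = -2n^4 + 3n³ - 3n² - 6n - 6.
The coefficient of n^4 is -2.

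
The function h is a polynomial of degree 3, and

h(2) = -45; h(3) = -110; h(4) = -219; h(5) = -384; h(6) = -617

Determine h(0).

1

Write h(m) = am³ + bm² + cm + d; the 5 given values yield a linear system in the 4 coefficients.
Solving, h(m) = -2m³ - 4m² - 7m + 1.
Then h(0) = 1.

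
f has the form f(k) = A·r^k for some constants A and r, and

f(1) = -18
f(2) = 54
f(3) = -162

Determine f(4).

Consecutive ratio: 54/(-18) = -3, and -162/54 = -3, so r = -3.
Then A·(-3)^1 = -18 gives A = 6, and f(k) = 6·(-3)^k.
f(4) = 6·(-3)^4 = 486.

486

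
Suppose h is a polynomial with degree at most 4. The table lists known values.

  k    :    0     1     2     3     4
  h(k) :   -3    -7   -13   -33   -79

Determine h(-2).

Write h(k) = ak^4 + bk³ + ck² + dk + e; the 5 given values yield a linear system in the 5 coefficients.
Solving, the leading coefficient vanishes, and h(k) = -2k³ + 5k² - 7k - 3.
Then h(-2) = 47.

47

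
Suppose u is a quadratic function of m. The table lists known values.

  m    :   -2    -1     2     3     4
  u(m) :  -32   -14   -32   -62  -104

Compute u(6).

Write u(m) = am² + bm + c; the 5 given values yield a linear system in the 3 coefficients.
Solving, u(m) = -6m² - 8.
Then u(6) = -224.

-224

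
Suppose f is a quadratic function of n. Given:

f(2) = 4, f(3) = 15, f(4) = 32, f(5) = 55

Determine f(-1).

7

First differences: 11, 17, 23. Second differences: 6, 6.
Level-2 differences are constant, so f has degree 2.
Fitting a degree-2 polynomial gives f(n) = 3n² - 4n.
Then f(-1) = 7.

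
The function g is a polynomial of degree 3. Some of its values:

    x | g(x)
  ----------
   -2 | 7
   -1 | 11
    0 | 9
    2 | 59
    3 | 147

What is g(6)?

879

Write g(x) = ax³ + bx² + cx + d; the 5 given values yield a linear system in the 4 coefficients.
Solving, g(x) = 3x³ + 6x² + x + 9.
Then g(6) = 879.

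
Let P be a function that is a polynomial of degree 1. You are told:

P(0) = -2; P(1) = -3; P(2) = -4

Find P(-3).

Write P(k) = ak + b; the 3 given values yield a linear system in the 2 coefficients.
Solving, P(k) = -k - 2.
Then P(-3) = 1.

1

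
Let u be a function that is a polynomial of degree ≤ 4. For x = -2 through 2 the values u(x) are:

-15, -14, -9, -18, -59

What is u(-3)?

6

First differences: 1, 5, -9, -41. Second differences: 4, -14, -32. Third differences: -18, -18.
Level-3 differences are constant, so u has degree 3.
Fitting a degree-3 polynomial gives u(x) = -3x³ - 7x² + x - 9.
Then u(-3) = 6.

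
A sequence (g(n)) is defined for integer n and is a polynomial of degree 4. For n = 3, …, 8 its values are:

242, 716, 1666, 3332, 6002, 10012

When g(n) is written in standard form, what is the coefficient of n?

First differences: 474, 950, 1666, 2670, 4010. Second differences: 476, 716, 1004, 1340. Third differences: 240, 288, 336. Fourth differences: 48, 48.
Level-4 differences are constant, so g has degree 4.
Fitting a degree-4 polynomial gives g(n) = 2n^4 + 4n³ - 4n² + 4n - 4.
The coefficient of n is 4.

4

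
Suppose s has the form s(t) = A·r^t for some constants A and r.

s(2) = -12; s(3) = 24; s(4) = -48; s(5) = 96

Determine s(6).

-192

Consecutive ratio: 24/(-12) = -2, and -48/24 = -2, so r = -2.
Then A·(-2)^2 = -12 gives A = -3, and s(t) = -3·(-2)^t.
s(6) = -3·(-2)^6 = -192.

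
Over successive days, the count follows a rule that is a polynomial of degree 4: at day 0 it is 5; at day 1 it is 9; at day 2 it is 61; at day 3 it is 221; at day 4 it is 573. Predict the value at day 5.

1225

Write the value at m as Q(m).
Write Q(m) = am^4 + bm³ + cm² + dm + e; the 5 given values yield a linear system in the 5 coefficients.
Solving, Q(m) = m^4 + 4m³ + 5m² - 6m + 5.
Then Q(5) = 1225.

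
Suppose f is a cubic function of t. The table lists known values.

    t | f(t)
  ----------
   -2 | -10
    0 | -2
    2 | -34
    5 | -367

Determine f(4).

Write f(t) = at³ + bt² + ct + d; the 4 given values yield a linear system in the 4 coefficients.
Solving, f(t) = -2t³ - 5t² + 2t - 2.
Then f(4) = -202.

-202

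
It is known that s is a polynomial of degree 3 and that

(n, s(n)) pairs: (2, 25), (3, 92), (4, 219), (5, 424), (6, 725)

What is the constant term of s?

-1

First differences: 67, 127, 205, 301. Second differences: 60, 78, 96. Third differences: 18, 18.
Level-3 differences are constant, so s has degree 3.
Fitting a degree-3 polynomial gives s(n) = 3n³ + 3n² - 5n - 1.
The constant term is s(0) = -1.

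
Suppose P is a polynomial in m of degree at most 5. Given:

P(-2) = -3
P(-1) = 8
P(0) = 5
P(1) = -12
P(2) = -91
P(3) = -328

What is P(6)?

First differences: 11, -3, -17, -79, -237. Second differences: -14, -14, -62, -158. Third differences: 0, -48, -96. Fourth differences: -48, -48.
Level-4 differences are constant, so P has degree 4.
Fitting a degree-4 polynomial gives P(m) = -2m^4 - 4m³ - 5m² - 6m + 5.
Then P(6) = -3667.

-3667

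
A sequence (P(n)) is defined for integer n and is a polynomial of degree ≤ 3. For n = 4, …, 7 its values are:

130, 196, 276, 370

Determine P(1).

First differences: 66, 80, 94. Second differences: 14, 14.
Level-2 differences are constant, so P has degree 2.
Fitting a degree-2 polynomial gives P(n) = 7n² + 3n + 6.
Then P(1) = 16.

16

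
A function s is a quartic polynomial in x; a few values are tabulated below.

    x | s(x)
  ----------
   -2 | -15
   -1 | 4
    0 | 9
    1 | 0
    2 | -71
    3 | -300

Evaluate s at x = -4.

Write s(x) = ax^4 + bx³ + cx² + dx + e; the 6 given values yield a linear system in the 5 coefficients.
Solving, s(x) = -2x^4 - 4x³ - 5x² + 2x + 9.
Then s(-4) = -335.

-335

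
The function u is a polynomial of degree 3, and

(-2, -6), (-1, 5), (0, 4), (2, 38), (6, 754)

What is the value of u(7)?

Write u(t) = at³ + bt² + ct + d; the 5 given values yield a linear system in the 4 coefficients.
Solving, u(t) = 3t³ + 3t² - t + 4.
Then u(7) = 1173.

1173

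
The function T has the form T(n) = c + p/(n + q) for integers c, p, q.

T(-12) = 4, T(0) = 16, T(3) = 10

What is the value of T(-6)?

(T(n) − c)(n + q) = p for each data point; the three points give a linear system in c and q, then p follows.
Solving: c = 6, q = 2, p = 20, so T(n) = 6 + 20/(n + 2).
Then T(-6) = 6 + 20/(-4) = 1.

1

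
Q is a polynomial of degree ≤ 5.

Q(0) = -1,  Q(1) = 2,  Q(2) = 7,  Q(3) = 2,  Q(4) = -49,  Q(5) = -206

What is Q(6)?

-553

Write Q(k) = ak^5 + bk^4 + ck³ + dk² + ek + p; the 6 given values yield a linear system in the 6 coefficients.
Solving, the leading coefficient vanishes, and Q(k) = -k^4 + 4k³ - 4k² + 4k - 1.
Then Q(6) = -553.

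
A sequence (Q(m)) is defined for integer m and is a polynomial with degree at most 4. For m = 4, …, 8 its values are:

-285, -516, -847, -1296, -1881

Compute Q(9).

-2620

First differences: -231, -331, -449, -585. Second differences: -100, -118, -136. Third differences: -18, -18.
Level-3 differences are constant, so Q has degree 3.
Fitting a degree-3 polynomial gives Q(m) = -3m³ - 5m² - 3m - 1.
Then Q(9) = -2620.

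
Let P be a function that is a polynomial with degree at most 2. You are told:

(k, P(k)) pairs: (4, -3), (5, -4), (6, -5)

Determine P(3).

-2

First differences: -1, -1.
Level-1 differences are constant, so P has degree 1.
Fitting a degree-1 polynomial gives P(k) = -k + 1.
Then P(3) = -2.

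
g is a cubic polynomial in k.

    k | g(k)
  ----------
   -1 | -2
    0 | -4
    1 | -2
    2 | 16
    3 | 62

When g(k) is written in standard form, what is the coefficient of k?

Write g(k) = ak³ + bk² + ck + d; the 5 given values yield a linear system in the 4 coefficients.
Solving, g(k) = 2k³ + 2k² - 2k - 4.
The coefficient of k is -2.

-2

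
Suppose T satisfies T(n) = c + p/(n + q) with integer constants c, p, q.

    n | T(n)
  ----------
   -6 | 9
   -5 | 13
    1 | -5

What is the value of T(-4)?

(T(n) − c)(n + q) = p for each data point; the three points give a linear system in c and q, then p follows.
Solving: c = 1, q = 3, p = -24, so T(n) = 1 − 24/(n + 3).
Then T(-4) = 1 − 24/(-1) = 25.

25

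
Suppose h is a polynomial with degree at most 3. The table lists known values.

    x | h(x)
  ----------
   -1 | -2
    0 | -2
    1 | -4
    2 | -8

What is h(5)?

-32

First differences: 0, -2, -4. Second differences: -2, -2.
Level-2 differences are constant, so h has degree 2.
Fitting a degree-2 polynomial gives h(x) = -x² - x - 2.
Then h(5) = -32.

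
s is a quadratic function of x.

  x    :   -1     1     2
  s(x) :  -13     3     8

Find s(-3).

Write s(x) = ax² + bx + c; the 3 given values yield a linear system in the 3 coefficients.
Solving, s(x) = -x² + 8x - 4.
Then s(-3) = -37.

-37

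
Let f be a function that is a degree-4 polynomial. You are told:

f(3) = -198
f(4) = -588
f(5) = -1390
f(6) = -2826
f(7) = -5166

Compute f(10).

-21030

Write f(m) = am^4 + bm³ + cm² + dm + e; the 5 given values yield a linear system in the 5 coefficients.
Solving, f(m) = -2m^4 - m³ - 3m.
Then f(10) = -21030.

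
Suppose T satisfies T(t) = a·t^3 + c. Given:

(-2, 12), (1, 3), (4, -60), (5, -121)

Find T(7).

From T(-2) = 12 and T(1) = 3: -8a + c = 12 and 1a + c = 3.
Subtracting: 9a = -9, so a = -1; then c = 12 − (-1)·(-8) = 4.
So T(t) = -1t³ + 4, and T(7) = -339.

-339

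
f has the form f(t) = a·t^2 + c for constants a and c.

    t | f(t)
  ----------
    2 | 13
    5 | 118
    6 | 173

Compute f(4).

From f(2) = 13 and f(5) = 118: 4a + c = 13 and 25a + c = 118.
Subtracting: 21a = 105, so a = 5; then c = 13 − 5·4 = -7.
So f(t) = 5t² − 7, and f(4) = 73.

73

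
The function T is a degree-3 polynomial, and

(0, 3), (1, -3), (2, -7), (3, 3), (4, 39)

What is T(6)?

237

Write T(m) = am³ + bm² + cm + d; the 5 given values yield a linear system in the 4 coefficients.
Solving, T(m) = 2m³ - 5m² - 3m + 3.
Then T(6) = 237.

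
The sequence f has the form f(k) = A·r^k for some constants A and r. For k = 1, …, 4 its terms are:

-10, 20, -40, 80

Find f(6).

Consecutive ratio: 20/(-10) = -2, and -40/20 = -2, so r = -2.
Then A·(-2)^1 = -10 gives A = 5, and f(k) = 5·(-2)^k.
f(6) = 5·(-2)^6 = 320.

320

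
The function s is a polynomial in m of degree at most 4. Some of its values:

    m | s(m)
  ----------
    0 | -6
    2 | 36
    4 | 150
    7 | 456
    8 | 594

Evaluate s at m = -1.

0

Write s(m) = am^4 + bm³ + cm² + dm + e; the 5 given values yield a linear system in the 5 coefficients.
Solving, the top 2 coefficients vanish, and s(m) = 9m² + 3m - 6.
Then s(-1) = 0.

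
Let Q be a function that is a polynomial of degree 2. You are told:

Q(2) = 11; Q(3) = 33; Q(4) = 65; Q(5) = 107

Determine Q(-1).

First differences: 22, 32, 42. Second differences: 10, 10.
Level-2 differences are constant, so Q has degree 2.
Fitting a degree-2 polynomial gives Q(k) = 5k² - 3k - 3.
Then Q(-1) = 5.

5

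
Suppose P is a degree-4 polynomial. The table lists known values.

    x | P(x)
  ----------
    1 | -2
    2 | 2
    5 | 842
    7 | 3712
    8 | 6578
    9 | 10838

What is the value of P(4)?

Write P(x) = ax^4 + bx³ + cx² + dx + e; the 6 given values yield a linear system in the 5 coefficients.
Solving, P(x) = 2x^4 - 3x³ - x² - 2x + 2.
Then P(4) = 298.

298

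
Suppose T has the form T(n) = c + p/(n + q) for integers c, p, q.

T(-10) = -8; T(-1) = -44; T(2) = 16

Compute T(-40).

(T(n) − c)(n + q) = p for each data point; the three points give a linear system in c and q, then p follows.
Solving: c = -4, q = 0, p = 40, so T(n) = -4 + 40/(n + 0).
Then T(-40) = -4 + 40/(-40) = -5.

-5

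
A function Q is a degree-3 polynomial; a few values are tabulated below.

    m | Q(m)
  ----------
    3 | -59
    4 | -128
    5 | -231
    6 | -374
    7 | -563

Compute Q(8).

Write Q(m) = am³ + bm² + cm + d; the 5 given values yield a linear system in the 4 coefficients.
Solving, Q(m) = -m³ - 5m² + 3m + 4.
Then Q(8) = -804.

-804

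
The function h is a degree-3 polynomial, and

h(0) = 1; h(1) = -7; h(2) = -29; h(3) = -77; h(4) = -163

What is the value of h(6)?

First differences: -8, -22, -48, -86. Second differences: -14, -26, -38. Third differences: -12, -12.
Level-3 differences are constant, so h has degree 3.
Fitting a degree-3 polynomial gives h(t) = -2t³ - t² - 5t + 1.
Then h(6) = -497.

-497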